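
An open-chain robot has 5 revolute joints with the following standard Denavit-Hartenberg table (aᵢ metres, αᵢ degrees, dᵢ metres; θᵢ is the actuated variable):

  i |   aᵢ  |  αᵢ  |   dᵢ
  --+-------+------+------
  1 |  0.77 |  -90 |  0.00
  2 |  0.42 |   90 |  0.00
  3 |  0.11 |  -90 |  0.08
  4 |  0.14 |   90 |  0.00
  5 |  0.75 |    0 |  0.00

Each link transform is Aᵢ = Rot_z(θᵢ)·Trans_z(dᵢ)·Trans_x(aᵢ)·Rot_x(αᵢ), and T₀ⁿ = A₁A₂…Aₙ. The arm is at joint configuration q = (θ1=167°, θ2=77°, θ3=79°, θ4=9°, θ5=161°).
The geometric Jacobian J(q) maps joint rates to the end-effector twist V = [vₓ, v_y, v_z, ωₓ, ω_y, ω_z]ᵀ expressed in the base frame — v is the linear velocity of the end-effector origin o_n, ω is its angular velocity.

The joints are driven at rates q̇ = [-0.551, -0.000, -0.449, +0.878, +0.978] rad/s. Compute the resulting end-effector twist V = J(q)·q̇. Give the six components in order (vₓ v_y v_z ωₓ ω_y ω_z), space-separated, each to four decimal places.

o_n = [-0.8420, 0.6021, -0.0536]
J₁: ẑ×o_n = [-0.6021, -0.8420, 0.0000], ω = ẑ
J2: z=[-0.2250, -0.9744, 0.0000] o=[-0.7503, 0.1732, 0.0000] → [0.0522, -0.0121, -0.1859, -0.2250, -0.9744, 0.0000]
J3: z=[-0.9494, 0.2192, 0.2250] o=[-0.8423, 0.1945, -0.4092] → [-0.0137, 0.3377, -0.3871, -0.9494, 0.2192, 0.2250]
J4: z=[0.1722, -0.2356, 0.9565] o=[-0.9472, 0.1079, -0.4117] → [-0.5571, 0.0389, 0.1099, 0.1722, -0.2356, 0.9565]
J5: z=[-0.9788, 0.0684, 0.1931] o=[-0.9627, -0.0279, -0.4423] → [-0.0951, 0.4038, -0.6248, -0.9788, 0.0684, 0.1931]
V = J·q̇ = [-0.2442, 0.7414, -0.3408, -0.3798, -0.2384, 0.3766]

-0.2442 0.7414 -0.3408 -0.3798 -0.2384 0.3766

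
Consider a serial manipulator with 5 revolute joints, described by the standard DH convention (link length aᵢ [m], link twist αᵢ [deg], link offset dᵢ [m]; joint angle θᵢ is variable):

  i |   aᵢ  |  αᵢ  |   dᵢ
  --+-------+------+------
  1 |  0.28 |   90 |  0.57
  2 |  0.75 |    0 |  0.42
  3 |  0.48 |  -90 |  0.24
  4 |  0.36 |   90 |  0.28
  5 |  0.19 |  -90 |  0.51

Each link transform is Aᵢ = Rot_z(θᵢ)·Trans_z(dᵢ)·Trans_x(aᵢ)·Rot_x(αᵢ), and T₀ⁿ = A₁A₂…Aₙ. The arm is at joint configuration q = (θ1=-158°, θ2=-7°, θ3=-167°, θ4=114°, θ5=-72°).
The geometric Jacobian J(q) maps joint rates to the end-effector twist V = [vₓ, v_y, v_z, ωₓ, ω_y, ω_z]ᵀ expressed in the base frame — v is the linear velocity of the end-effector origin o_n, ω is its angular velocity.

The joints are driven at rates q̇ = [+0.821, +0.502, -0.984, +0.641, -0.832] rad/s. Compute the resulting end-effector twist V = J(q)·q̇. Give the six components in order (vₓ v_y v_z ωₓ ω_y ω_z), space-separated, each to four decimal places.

-0.2025 -0.3713 0.8222 -0.7092 -0.4414 0.2630

o_n = [-0.2705, -0.0337, 0.2988]
J₁: ẑ×o_n = [0.0337, -0.2705, 0.0000], ω = ẑ
J2: z=[-0.3746, 0.9272, 0.0000] o=[-0.2596, -0.1049, 0.5700] → [-0.2515, -0.1016, -0.0166, -0.3746, 0.9272, 0.0000]
J3: z=[-0.3746, 0.9272, 0.0000] o=[-1.1072, 0.0057, 0.4786] → [-0.1667, -0.0674, -0.7610, -0.3746, 0.9272, 0.0000]
J4: z=[-0.0969, -0.0392, -0.9945] o=[-0.7544, 0.4070, 0.4284] → [-0.4333, -0.4939, 0.0617, -0.0969, -0.0392, -0.9945]
J5: z=[0.9948, -0.0368, -0.0955] o=[-0.7934, 0.0366, 0.1653] → [-0.0116, -0.1827, -0.0507, 0.9948, -0.0368, -0.0955]
V = J·q̇ = [-0.2025, -0.3713, 0.8222, -0.7092, -0.4414, 0.2630]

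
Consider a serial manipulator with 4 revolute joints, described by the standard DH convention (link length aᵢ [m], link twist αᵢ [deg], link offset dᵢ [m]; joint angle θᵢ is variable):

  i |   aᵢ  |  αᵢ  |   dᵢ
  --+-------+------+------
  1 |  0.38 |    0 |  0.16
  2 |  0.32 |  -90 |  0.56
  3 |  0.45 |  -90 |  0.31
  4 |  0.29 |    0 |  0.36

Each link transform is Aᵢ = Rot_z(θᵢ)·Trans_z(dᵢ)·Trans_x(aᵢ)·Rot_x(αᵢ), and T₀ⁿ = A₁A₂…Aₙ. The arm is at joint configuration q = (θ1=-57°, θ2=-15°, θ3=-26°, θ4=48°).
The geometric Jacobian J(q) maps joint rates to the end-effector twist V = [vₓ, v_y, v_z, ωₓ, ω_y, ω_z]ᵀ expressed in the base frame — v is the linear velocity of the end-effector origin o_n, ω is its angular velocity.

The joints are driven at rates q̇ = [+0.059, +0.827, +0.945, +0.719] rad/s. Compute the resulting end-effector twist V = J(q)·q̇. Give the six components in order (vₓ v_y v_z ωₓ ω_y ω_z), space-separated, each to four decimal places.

0.6956 0.5075 -0.7641 0.9961 -0.0077 0.2398

o_n = [0.6234, -1.2945, 0.6788]
J₁: ẑ×o_n = [1.2945, 0.6234, -0.0000], ω = ẑ
J2: z=[0.0000, 0.0000, 1.0000] o=[0.2070, -0.3187, 0.1600] → [0.9758, 0.4164, -0.0000, 0.0000, 0.0000, 1.0000]
J3: z=[0.9511, 0.3090, 0.0000] o=[0.3058, -0.6230, 0.7200] → [-0.0127, 0.0392, -0.7367, 0.9511, 0.3090, 0.0000]
J4: z=[0.1355, -0.4169, -0.8988] o=[0.7257, -0.9119, 0.9173] → [-0.2444, 0.1243, -0.0945, 0.1355, -0.4169, -0.8988]
V = J·q̇ = [0.6956, 0.5075, -0.7641, 0.9961, -0.0077, 0.2398]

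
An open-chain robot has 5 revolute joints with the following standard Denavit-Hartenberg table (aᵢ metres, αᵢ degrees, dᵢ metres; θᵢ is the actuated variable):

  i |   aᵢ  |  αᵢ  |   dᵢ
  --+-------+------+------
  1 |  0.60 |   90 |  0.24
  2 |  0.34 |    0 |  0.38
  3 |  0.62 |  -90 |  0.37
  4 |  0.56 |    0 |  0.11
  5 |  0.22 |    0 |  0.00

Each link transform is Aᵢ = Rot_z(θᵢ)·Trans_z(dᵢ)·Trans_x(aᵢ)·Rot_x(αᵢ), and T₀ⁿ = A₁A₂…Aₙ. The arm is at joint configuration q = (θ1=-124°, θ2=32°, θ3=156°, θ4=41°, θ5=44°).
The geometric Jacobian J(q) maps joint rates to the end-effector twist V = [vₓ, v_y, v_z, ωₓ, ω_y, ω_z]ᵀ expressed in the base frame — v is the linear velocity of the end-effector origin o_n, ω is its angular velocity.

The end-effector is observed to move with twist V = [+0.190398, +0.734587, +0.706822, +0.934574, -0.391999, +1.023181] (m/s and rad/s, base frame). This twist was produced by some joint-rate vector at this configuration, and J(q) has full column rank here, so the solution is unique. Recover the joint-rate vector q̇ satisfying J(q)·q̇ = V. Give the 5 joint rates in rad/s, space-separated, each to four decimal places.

o_n = [-0.0528, 0.2140, 0.1635]
J₁: ẑ×o_n = [-0.2140, -0.0528, 0.0000], ω = ẑ
J2: z=[-0.8290, 0.5592, 0.0000] o=[-0.3355, -0.4974, 0.2400] → [-0.0428, -0.0634, -0.7478, -0.8290, 0.5592, 0.0000]
J3: z=[-0.8290, 0.5592, 0.0000] o=[-0.8118, -0.5240, 0.4202] → [-0.1435, -0.2128, -1.0362, -0.8290, 0.5592, 0.0000]
J4: z=[-0.0778, -0.1154, -0.9903] o=[-0.7752, 0.1919, 0.3339] → [0.0415, -0.7286, 0.0816, -0.0778, -0.1154, -0.9903]
J5: z=[-0.0778, -0.1154, -0.9903] o=[-0.2451, 0.3208, 0.1661] → [-0.1055, -0.1906, 0.0305, -0.0778, -0.1154, -0.9903]
q̇ = J⁺·V = [-0.3830, -0.8520, -0.1420, -0.6680, -0.7520]

-0.3830 -0.8520 -0.1420 -0.6680 -0.7520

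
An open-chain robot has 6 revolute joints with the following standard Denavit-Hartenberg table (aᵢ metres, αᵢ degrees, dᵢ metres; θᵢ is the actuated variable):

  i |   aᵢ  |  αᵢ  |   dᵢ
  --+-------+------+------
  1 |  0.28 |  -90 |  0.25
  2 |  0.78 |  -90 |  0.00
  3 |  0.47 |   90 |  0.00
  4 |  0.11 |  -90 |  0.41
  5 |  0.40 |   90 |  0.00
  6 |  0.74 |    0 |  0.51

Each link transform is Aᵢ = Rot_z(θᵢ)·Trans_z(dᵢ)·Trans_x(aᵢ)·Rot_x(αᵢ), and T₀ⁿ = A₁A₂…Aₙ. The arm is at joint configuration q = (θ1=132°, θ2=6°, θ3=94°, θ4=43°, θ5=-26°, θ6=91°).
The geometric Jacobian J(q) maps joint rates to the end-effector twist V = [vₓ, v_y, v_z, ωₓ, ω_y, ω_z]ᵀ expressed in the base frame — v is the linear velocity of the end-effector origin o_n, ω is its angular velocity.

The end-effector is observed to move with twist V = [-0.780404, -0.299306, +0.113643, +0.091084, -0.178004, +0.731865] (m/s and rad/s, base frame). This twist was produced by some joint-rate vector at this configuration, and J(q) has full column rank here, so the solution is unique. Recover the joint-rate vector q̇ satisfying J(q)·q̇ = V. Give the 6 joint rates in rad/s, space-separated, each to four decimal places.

o_n = [-1.1849, 1.6282, -0.6359]
J₁: ẑ×o_n = [-1.6282, -1.1849, 0.0000], ω = ẑ
J2: z=[-0.7431, -0.6691, 0.0000] o=[-0.1874, 0.2081, 0.2500] → [0.5928, -0.6583, -1.7228, -0.7431, -0.6691, 0.0000]
J3: z=[0.0699, -0.0777, -0.9945] o=[-0.7064, 0.7846, 0.1685] → [0.9015, 0.5322, 0.0218, 0.0699, -0.0777, -0.9945]
J4: z=[-0.6120, 0.7839, -0.1043] o=[-0.3362, 1.0741, 0.1719] → [-0.5755, -0.4059, 0.3263, -0.6120, 0.7839, -0.1043]
J5: z=[-0.4861, -0.4769, -0.7323] o=[-0.5185, 1.4392, 0.0551] → [0.4679, 0.1522, -0.4097, -0.4861, -0.4769, -0.7323]
J6: z=[-0.8235, 0.5304, 0.2013] o=[-0.4015, 1.7196, -0.2051] → [-0.2101, -0.5124, 0.4908, -0.8235, 0.5304, 0.2013]
q̇ = J⁺·V = [0.1350, -0.2160, -0.8430, -0.2690, 0.3670, -0.0040]

0.1350 -0.2160 -0.8430 -0.2690 0.3670 -0.0040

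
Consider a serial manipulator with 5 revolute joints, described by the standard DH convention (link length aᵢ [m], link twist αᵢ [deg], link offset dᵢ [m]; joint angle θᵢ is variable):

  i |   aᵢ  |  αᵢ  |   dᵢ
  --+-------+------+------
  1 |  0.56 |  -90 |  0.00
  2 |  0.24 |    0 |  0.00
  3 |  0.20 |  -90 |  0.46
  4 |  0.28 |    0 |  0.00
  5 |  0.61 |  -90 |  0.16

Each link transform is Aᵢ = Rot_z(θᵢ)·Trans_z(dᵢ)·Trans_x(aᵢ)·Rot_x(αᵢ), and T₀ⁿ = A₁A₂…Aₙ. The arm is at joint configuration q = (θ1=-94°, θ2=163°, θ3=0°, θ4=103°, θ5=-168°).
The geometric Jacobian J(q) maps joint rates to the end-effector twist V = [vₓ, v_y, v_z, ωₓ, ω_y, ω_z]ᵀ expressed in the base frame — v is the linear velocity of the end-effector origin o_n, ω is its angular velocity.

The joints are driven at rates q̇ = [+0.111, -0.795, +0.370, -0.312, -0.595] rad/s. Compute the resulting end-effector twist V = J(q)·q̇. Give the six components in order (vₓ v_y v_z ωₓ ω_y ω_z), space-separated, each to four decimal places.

o_n = [0.7448, 0.0420, -0.0326]
J₁: ẑ×o_n = [-0.0420, 0.7448, 0.0000], ω = ẑ
J2: z=[0.9976, -0.0698, 0.0000] o=[-0.0391, -0.5586, 0.0000] → [0.0023, 0.0325, 0.6539, 0.9976, -0.0698, 0.0000]
J3: z=[0.9976, -0.0698, 0.0000] o=[-0.0231, -0.3297, -0.0702] → [-0.0026, -0.0375, 0.4243, 0.9976, -0.0698, 0.0000]
J4: z=[0.0204, 0.2917, 0.9563] o=[0.4492, -0.1710, -0.1286] → [-0.1757, 0.2807, -0.0819, 0.0204, 0.2917, 0.9563]
J5: z=[0.0204, 0.2917, 0.9563] o=[0.1728, -0.2120, -0.1102] → [-0.2203, 0.5454, -0.1616, 0.0204, 0.2917, 0.9563]
V = J·q̇ = [0.1784, -0.3691, -0.2411, -0.4425, -0.2349, -0.7564]

0.1784 -0.3691 -0.2411 -0.4425 -0.2349 -0.7564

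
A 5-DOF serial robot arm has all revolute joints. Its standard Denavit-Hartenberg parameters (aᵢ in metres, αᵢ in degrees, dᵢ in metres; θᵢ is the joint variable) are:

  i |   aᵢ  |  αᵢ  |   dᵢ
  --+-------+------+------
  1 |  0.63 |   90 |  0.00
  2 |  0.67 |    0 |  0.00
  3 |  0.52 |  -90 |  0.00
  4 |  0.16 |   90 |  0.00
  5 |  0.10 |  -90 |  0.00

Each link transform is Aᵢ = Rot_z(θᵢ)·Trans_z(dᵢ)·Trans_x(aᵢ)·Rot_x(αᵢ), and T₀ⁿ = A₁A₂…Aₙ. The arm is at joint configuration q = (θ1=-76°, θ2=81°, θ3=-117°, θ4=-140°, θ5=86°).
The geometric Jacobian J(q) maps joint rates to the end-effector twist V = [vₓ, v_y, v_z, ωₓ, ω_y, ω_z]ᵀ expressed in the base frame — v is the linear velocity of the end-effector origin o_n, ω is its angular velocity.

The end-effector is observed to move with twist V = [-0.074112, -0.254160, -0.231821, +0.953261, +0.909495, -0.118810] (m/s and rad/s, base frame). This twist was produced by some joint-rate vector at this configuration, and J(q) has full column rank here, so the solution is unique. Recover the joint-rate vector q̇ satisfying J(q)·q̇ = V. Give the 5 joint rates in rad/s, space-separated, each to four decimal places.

-0.2080 -0.4330 -0.0210 -0.3110 0.9020

o_n = [0.1645, -1.1036, 0.5120]
J₁: ẑ×o_n = [1.1036, 0.1645, -0.0000], ω = ẑ
J2: z=[-0.9703, -0.2419, 0.0000] o=[0.1524, -0.6113, 0.0000] → [-0.1239, 0.4968, 0.4807, -0.9703, -0.2419, 0.0000]
J3: z=[-0.9703, -0.2419, 0.0000] o=[0.1778, -0.7130, 0.6618] → [0.0362, -0.1453, 0.3758, -0.9703, -0.2419, 0.0000]
J4: z=[0.1422, -0.5703, 0.8090] o=[0.2795, -1.1212, 0.3561] → [-0.1031, -0.1152, -0.0631, 0.1422, -0.5703, 0.8090]
J5: z=[0.6175, 0.6899, 0.3778] o=[0.1558, -1.0498, 0.4281] → [0.0782, -0.0485, -0.0393, 0.6175, 0.6899, 0.3778]
q̇ = J⁺·V = [-0.2080, -0.4330, -0.0210, -0.3110, 0.9020]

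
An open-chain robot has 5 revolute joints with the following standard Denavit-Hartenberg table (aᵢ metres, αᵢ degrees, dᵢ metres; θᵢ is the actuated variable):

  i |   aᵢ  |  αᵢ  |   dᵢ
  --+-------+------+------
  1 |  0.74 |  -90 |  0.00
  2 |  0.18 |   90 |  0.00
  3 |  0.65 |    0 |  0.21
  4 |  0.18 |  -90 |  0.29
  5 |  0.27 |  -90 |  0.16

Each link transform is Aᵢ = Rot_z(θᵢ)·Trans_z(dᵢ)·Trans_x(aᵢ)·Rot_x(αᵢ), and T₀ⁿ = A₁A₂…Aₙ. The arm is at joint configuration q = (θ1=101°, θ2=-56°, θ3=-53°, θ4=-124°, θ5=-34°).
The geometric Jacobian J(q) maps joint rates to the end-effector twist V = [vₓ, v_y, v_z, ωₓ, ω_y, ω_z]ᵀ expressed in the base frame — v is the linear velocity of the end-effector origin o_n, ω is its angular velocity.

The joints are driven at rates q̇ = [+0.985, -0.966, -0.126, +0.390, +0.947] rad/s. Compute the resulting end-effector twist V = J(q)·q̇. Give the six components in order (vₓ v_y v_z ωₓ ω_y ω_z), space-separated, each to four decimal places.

o_n = [0.6301, 0.4270, 0.5102]
J₁: ẑ×o_n = [-0.4270, 0.6301, 0.0000], ω = ẑ
J2: z=[-0.9816, -0.1908, 0.0000] o=[-0.1412, 0.7264, 0.0000] → [-0.0973, 0.5008, 0.4411, -0.9816, -0.1908, 0.0000]
J3: z=[0.1582, -0.8138, 0.5592] o=[-0.1604, 0.8252, 0.1492] → [-0.0710, 0.3850, 0.5804, 0.1582, -0.8138, 0.5592]
J4: z=[0.1582, -0.8138, 0.5592] o=[0.3407, 0.9681, 0.5910] → [0.3684, 0.1747, 0.1500, 0.1582, -0.8138, 0.5592]
J5: z=[0.9747, 0.2193, 0.0434] o=[0.4150, 0.6352, 0.6041] → [-0.0116, 0.1009, -0.2502, 0.9747, 0.2193, 0.0434]
V = J·q̇ = [-0.1849, 0.2521, -0.6777, 1.9131, 0.1771, 1.1737]

-0.1849 0.2521 -0.6777 1.9131 0.1771 1.1737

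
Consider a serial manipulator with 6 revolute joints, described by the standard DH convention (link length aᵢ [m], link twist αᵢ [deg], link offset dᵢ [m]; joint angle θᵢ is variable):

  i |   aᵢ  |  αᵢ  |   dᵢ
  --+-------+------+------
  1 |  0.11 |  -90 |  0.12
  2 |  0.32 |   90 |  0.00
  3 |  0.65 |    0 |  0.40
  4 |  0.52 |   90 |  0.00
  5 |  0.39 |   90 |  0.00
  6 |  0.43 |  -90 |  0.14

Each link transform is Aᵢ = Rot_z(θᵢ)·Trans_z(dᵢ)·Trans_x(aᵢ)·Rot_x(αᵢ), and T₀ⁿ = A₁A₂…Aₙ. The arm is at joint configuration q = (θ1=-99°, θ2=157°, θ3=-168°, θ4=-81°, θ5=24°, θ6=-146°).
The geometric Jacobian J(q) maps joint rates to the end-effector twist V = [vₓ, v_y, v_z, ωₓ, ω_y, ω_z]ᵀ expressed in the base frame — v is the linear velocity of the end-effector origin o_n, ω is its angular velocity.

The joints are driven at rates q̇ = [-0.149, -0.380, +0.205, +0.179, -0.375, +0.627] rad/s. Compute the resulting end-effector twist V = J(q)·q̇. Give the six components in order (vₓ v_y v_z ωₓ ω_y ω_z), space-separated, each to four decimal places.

-0.4888 -0.3458 0.4375 -0.3249 -0.2853 0.1973

o_n = [0.1978, -0.9622, 0.1532]
J₁: ẑ×o_n = [0.9622, 0.1978, -0.0000], ω = ẑ
J2: z=[0.9877, -0.1564, 0.0000] o=[-0.0172, -0.1086, 0.1200] → [-0.0052, -0.0327, -0.8094, 0.9877, -0.1564, 0.0000]
J3: z=[-0.0611, -0.3859, -0.9205] o=[0.0289, 0.1823, -0.0050] → [-1.1145, -0.1458, 0.1352, -0.0611, -0.3859, -0.9205]
J4: z=[-0.0611, -0.3859, -0.9205] o=[-0.2206, -0.5290, -0.1248] → [-0.5060, -0.3682, 0.1880, -0.0611, -0.3859, -0.9205]
J5: z=[0.4884, 0.7927, -0.3648] o=[0.2320, -0.7744, -0.0520] → [0.0941, -0.0877, -0.0646, 0.4884, 0.7927, -0.3648]
J6: z=[0.4099, 0.1606, 0.8979] o=[0.5325, -1.0037, -0.1481] → [0.0111, -0.4240, 0.0708, 0.4099, 0.1606, 0.8979]
V = J·q̇ = [-0.4888, -0.3458, 0.4375, -0.3249, -0.2853, 0.1973]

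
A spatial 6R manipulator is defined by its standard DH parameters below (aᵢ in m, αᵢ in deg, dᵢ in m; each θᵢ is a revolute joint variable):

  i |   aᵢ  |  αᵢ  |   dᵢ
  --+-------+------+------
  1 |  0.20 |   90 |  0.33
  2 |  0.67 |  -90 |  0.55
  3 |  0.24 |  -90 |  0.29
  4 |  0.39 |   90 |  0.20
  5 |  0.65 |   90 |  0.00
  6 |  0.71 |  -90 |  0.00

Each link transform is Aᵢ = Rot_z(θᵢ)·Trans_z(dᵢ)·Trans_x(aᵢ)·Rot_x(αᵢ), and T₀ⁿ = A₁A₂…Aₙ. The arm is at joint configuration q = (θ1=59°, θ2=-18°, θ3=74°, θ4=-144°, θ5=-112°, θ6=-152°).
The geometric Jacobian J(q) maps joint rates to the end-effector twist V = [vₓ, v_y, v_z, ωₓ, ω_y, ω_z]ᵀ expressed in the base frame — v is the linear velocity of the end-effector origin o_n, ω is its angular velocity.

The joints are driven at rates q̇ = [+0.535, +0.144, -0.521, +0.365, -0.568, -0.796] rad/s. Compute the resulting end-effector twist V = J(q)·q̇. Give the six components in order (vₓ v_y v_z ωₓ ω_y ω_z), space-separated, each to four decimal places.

o_n = [0.8133, 0.6191, 0.9106]
J₁: ẑ×o_n = [-0.6191, 0.8133, 0.0000], ω = ẑ
J2: z=[0.8572, -0.5150, 0.0000] o=[0.1030, 0.1714, 0.3300] → [-0.2990, -0.4977, 0.7496, 0.8572, -0.5150, 0.0000]
J3: z=[0.1592, 0.2649, 0.9511] o=[0.9026, 0.4344, 0.1230] → [0.0329, -0.2103, 0.0531, 0.1592, 0.2649, 0.9511]
J4: z=[-0.7071, -0.6417, 0.2970] o=[0.7834, 0.6839, 0.3783] → [-0.3223, 0.3853, 0.0650, -0.7071, -0.6417, 0.2970]
J5: z=[0.2762, -0.6374, -0.7194] o=[0.8959, 0.3892, 0.6826] → [0.0201, -0.0036, 0.0109, 0.2762, -0.6374, -0.7194]
J6: z=[-0.8684, 0.1552, -0.4709] o=[1.1635, 0.8798, 0.3507] → [-0.0359, 0.6511, 0.2807, -0.8684, 0.1552, -0.4709]
V = J·q̇ = [-0.4919, 0.0974, -0.1256, 0.3168, -0.2079, 0.9314]

-0.4919 0.0974 -0.1256 0.3168 -0.2079 0.9314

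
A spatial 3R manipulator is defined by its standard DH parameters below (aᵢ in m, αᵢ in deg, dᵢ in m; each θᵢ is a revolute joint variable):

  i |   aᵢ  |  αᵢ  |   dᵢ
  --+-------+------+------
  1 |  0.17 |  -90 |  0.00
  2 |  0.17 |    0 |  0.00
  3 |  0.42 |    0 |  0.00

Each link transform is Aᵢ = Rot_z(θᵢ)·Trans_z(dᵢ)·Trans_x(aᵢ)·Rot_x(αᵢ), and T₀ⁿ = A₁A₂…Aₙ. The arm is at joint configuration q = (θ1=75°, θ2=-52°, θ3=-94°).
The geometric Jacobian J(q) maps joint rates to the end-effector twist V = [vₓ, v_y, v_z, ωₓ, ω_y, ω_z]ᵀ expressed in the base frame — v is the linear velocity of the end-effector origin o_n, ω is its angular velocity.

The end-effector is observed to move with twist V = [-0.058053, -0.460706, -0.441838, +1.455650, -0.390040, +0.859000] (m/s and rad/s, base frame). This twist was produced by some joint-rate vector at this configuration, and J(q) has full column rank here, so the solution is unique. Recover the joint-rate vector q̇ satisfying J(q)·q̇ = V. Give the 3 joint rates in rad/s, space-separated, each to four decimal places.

0.8590 -0.7920 -0.7150

o_n = [-0.0190, -0.0710, 0.3688]
J₁: ẑ×o_n = [0.0710, -0.0190, 0.0000], ω = ẑ
J2: z=[-0.9659, 0.2588, 0.0000] o=[0.0440, 0.1642, 0.0000] → [0.0955, 0.3563, 0.2435, -0.9659, 0.2588, 0.0000]
J3: z=[-0.9659, 0.2588, 0.0000] o=[0.0711, 0.2653, 0.1340] → [0.0608, 0.2269, 0.3482, -0.9659, 0.2588, 0.0000]
q̇ = J⁺·V = [0.8590, -0.7920, -0.7150]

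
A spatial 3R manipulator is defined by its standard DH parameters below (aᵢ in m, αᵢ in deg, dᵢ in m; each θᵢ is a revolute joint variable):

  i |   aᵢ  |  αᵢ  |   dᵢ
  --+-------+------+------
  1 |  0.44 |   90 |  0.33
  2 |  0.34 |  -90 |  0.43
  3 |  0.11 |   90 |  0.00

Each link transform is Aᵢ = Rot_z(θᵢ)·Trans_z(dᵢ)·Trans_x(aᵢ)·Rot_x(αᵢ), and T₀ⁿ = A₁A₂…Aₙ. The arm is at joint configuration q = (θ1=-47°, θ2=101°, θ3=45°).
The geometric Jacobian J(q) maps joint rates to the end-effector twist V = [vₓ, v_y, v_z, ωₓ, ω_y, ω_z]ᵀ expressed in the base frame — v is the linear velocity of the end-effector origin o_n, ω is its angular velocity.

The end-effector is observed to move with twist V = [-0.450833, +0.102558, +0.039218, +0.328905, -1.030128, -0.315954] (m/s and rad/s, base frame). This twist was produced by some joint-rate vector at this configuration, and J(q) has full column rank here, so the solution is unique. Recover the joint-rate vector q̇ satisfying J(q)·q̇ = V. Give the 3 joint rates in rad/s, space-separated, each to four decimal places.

-0.5060 0.4620 -0.9960

o_n = [-0.0119, -0.5037, 0.7401]
J₁: ẑ×o_n = [0.5037, -0.0119, 0.0000], ω = ẑ
J2: z=[-0.7314, -0.6820, 0.0000] o=[0.3001, -0.3218, 0.3300] → [-0.2797, 0.2999, -0.0797, -0.7314, -0.6820, 0.0000]
J3: z=[-0.6695, 0.7179, -0.1908] o=[-0.0586, -0.5676, 0.6638] → [0.0670, 0.0422, -0.0764, -0.6695, 0.7179, -0.1908]
q̇ = J⁺·V = [-0.5060, 0.4620, -0.9960]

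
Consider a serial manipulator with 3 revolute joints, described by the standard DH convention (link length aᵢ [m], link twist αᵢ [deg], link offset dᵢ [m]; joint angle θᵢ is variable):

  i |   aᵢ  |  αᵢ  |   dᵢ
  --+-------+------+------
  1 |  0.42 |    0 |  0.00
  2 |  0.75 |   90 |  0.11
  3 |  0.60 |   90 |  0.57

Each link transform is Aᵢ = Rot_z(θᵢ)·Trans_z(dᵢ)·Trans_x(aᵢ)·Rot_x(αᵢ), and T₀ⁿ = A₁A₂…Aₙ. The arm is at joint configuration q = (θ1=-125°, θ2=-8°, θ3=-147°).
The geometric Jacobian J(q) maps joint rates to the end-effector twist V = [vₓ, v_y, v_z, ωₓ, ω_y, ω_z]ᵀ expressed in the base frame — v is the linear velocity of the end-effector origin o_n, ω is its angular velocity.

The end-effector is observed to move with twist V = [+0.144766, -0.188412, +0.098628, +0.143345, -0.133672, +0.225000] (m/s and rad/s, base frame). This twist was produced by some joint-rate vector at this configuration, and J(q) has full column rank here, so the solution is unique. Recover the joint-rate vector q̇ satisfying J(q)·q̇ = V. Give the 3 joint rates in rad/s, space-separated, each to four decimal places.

0.4300 -0.2050 -0.1960

o_n = [-0.8261, -0.1358, -0.2168]
J₁: ẑ×o_n = [0.1358, -0.8261, 0.0000], ω = ẑ
J2: z=[0.0000, 0.0000, 1.0000] o=[-0.2409, -0.3440, 0.0000] → [-0.2082, -0.5852, 0.0000, 0.0000, 0.0000, 1.0000]
J3: z=[-0.7314, 0.6820, 0.0000] o=[-0.7524, -0.8926, 0.1100] → [-0.2229, -0.2390, -0.5032, -0.7314, 0.6820, 0.0000]
q̇ = J⁺·V = [0.4300, -0.2050, -0.1960]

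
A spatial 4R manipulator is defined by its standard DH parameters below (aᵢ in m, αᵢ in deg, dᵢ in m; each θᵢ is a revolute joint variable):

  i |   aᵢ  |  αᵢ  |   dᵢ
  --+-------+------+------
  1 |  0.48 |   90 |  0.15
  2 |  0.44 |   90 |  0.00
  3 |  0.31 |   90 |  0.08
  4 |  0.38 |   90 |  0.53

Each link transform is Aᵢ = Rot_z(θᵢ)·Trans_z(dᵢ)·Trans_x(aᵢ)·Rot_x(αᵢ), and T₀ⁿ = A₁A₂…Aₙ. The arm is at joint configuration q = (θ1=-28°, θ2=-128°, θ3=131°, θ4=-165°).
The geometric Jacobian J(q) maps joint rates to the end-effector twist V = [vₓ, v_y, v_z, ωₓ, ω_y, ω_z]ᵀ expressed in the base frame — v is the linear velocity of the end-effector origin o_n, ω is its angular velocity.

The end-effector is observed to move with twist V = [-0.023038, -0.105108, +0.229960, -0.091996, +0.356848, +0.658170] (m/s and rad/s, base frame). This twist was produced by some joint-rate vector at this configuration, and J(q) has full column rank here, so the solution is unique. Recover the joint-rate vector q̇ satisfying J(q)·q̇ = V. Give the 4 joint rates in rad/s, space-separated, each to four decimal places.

o_n = [-0.1834, -0.2475, -0.5527]
J₁: ẑ×o_n = [0.2475, -0.1834, 0.0000], ω = ẑ
J2: z=[-0.4695, -0.8829, 0.0000] o=[0.4238, -0.2253, 0.1500] → [0.6205, -0.3299, -0.5257, -0.4695, -0.8829, 0.0000]
J3: z=[-0.6958, 0.3699, 0.6157] o=[0.1846, -0.0982, -0.1967] → [-0.0398, -0.4743, 0.2401, -0.6958, 0.3699, 0.6157]
J4: z=[-0.7183, -0.3611, -0.5947] o=[0.1297, -0.3339, 0.0128] → [0.2556, -0.2200, -0.1751, -0.7183, -0.3611, -0.5947]
q̇ = J⁺·V = [0.8450, -0.5330, 0.0810, 0.3980]

0.8450 -0.5330 0.0810 0.3980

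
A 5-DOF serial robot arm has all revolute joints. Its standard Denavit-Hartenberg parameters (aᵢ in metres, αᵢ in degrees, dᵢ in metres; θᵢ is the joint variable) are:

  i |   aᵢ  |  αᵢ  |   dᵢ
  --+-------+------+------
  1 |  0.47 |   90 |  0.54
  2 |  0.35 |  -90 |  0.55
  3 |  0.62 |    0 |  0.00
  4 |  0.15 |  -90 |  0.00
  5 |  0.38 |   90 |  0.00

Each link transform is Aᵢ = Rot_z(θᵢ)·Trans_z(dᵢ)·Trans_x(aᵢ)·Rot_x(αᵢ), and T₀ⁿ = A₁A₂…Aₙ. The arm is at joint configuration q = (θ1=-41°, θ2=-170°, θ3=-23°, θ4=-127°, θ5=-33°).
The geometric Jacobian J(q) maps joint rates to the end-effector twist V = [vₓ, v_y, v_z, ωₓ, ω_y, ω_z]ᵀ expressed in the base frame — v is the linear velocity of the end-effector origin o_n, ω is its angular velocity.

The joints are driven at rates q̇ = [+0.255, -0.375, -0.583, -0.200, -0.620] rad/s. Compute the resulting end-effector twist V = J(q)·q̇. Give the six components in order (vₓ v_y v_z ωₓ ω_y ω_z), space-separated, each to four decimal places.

0.3314 -0.2232 0.0191 0.7261 0.5772 1.0799

o_n = [-0.6743, -0.7741, 0.2468]
J₁: ẑ×o_n = [0.7741, -0.6743, 0.0000], ω = ẑ
J2: z=[-0.6561, -0.7547, 0.0000] o=[0.3547, -0.3083, 0.5400] → [0.2213, -0.1924, -0.4711, -0.6561, -0.7547, 0.0000]
J3: z=[0.1311, -0.1139, -0.9848] o=[-0.2663, -0.4973, 0.4792] → [-0.2461, 0.4323, -0.0828, 0.1311, -0.1139, -0.9848]
J4: z=[0.1311, -0.1139, -0.9848] o=[-0.8494, -0.3114, 0.3801] → [-0.4405, -0.1549, -0.0407, 0.1311, -0.1139, -0.9848]
J5: z=[-0.9398, -0.3306, -0.0868] o=[-0.8020, -0.4519, 0.4027] → [0.0236, -0.1576, 0.3450, -0.9398, -0.3306, -0.0868]
V = J·q̇ = [0.3314, -0.2232, 0.0191, 0.7261, 0.5772, 1.0799]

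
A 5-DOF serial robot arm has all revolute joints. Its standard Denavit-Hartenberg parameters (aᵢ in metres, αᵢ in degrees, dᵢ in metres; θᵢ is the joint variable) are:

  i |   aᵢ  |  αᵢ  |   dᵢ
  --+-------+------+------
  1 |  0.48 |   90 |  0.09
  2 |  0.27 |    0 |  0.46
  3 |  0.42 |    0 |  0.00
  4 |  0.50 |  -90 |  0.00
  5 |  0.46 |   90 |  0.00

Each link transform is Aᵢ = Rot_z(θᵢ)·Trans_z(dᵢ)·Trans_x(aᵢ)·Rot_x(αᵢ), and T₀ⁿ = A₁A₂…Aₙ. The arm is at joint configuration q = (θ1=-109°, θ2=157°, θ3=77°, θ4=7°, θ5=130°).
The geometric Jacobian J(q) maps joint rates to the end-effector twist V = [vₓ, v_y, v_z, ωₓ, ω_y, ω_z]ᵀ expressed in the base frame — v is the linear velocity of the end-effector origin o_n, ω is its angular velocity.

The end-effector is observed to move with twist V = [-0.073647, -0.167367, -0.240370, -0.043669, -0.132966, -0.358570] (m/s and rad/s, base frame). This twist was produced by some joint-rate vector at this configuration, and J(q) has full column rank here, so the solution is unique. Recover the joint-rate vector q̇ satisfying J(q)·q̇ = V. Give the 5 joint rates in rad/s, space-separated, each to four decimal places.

o_n = [-0.0645, 0.1433, -0.3230]
J₁: ẑ×o_n = [-0.1433, -0.0645, 0.0000], ω = ẑ
J2: z=[-0.9455, 0.3256, 0.0000] o=[-0.1563, -0.4538, 0.0900] → [-0.1345, -0.3905, -0.5945, -0.9455, 0.3256, 0.0000]
J3: z=[-0.9455, 0.3256, 0.0000] o=[-0.5103, -0.0691, 0.1955] → [-0.1688, -0.4902, -0.3459, -0.9455, 0.3256, 0.0000]
J4: z=[-0.9455, 0.3256, 0.0000] o=[-0.4299, 0.1643, -0.1443] → [-0.0582, -0.1690, -0.0991, -0.9455, 0.3256, 0.0000]
J5: z=[-0.2847, -0.8270, -0.4848] o=[-0.3510, 0.3935, -0.5816] → [-0.3352, -0.0653, 0.3082, -0.2847, -0.8270, -0.4848]
q̇ = J⁺·V = [-0.2810, 0.4770, 0.2170, -0.6960, 0.1600]

-0.2810 0.4770 0.2170 -0.6960 0.1600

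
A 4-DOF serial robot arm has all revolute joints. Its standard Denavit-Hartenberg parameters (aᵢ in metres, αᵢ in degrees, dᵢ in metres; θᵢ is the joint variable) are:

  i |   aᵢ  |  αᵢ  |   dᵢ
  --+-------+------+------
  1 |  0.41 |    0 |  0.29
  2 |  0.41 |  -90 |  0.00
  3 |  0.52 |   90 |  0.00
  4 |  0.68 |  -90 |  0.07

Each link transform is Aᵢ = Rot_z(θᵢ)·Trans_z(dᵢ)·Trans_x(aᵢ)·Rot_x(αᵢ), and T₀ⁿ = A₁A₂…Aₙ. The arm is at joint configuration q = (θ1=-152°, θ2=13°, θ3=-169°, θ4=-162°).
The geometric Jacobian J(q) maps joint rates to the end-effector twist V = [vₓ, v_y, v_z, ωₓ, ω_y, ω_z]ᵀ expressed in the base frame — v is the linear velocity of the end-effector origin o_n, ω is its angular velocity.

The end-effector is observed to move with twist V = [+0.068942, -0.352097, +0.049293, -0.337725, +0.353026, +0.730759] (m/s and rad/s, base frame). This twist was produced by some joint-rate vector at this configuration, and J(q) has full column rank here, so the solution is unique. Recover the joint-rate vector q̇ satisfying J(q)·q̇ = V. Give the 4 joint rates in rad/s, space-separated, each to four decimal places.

-0.2160 0.8270 -0.4880 -0.1220

o_n = [-0.8931, -0.3757, 0.1971]
J₁: ẑ×o_n = [0.3757, -0.8931, 0.0000], ω = ẑ
J2: z=[0.0000, 0.0000, 1.0000] o=[-0.3620, -0.1925, 0.2900] → [0.1832, -0.5311, 0.0000, 0.0000, 0.0000, 1.0000]
J3: z=[0.6561, -0.7547, 0.0000] o=[-0.6714, -0.4615, 0.2900] → [0.0701, 0.0609, -0.1110, 0.6561, -0.7547, 0.0000]
J4: z=[0.1440, 0.1252, -0.9816] o=[-0.2862, -0.1266, 0.3892] → [-0.2686, 0.6234, 0.0401, 0.1440, 0.1252, -0.9816]
q̇ = J⁺·V = [-0.2160, 0.8270, -0.4880, -0.1220]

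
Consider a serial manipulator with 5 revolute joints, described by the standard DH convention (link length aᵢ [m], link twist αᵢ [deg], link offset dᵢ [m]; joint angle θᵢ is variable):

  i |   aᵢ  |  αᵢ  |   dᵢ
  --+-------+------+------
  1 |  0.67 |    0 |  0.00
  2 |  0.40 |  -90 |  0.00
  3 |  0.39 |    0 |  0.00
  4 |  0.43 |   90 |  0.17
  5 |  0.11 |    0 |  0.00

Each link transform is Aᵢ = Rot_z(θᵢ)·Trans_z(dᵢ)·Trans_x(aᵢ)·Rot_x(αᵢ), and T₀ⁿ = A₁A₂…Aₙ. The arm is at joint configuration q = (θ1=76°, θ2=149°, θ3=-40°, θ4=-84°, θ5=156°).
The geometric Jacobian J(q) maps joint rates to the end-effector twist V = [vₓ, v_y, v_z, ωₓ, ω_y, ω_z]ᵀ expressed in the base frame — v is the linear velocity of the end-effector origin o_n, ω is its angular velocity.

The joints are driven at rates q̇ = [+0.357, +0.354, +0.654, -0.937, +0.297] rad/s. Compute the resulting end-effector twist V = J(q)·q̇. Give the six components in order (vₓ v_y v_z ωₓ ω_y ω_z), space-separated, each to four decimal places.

0.0469 -0.1383 -0.2585 -0.0260 0.3742 0.5449

o_n = [-0.0499, 0.1344, 0.5239]
J₁: ẑ×o_n = [-0.1344, -0.0499, 0.0000], ω = ẑ
J2: z=[0.0000, 0.0000, 1.0000] o=[0.1621, 0.6501, 0.0000] → [0.5156, -0.2120, 0.0000, 0.0000, 0.0000, 1.0000]
J3: z=[0.7071, -0.7071, 0.0000] o=[-0.1208, 0.3673, 0.0000] → [-0.3704, -0.3704, -0.1145, 0.7071, -0.7071, 0.0000]
J4: z=[0.7071, -0.7071, 0.0000] o=[-0.3320, 0.1560, 0.2507] → [-0.1932, -0.1932, 0.1843, 0.7071, -0.7071, 0.0000]
J5: z=[0.5862, 0.5862, -0.5592] o=[-0.0418, 0.2058, 0.6072] → [-0.0887, 0.0534, -0.0371, 0.5862, 0.5862, -0.5592]
V = J·q̇ = [0.0469, -0.1383, -0.2585, -0.0260, 0.3742, 0.5449]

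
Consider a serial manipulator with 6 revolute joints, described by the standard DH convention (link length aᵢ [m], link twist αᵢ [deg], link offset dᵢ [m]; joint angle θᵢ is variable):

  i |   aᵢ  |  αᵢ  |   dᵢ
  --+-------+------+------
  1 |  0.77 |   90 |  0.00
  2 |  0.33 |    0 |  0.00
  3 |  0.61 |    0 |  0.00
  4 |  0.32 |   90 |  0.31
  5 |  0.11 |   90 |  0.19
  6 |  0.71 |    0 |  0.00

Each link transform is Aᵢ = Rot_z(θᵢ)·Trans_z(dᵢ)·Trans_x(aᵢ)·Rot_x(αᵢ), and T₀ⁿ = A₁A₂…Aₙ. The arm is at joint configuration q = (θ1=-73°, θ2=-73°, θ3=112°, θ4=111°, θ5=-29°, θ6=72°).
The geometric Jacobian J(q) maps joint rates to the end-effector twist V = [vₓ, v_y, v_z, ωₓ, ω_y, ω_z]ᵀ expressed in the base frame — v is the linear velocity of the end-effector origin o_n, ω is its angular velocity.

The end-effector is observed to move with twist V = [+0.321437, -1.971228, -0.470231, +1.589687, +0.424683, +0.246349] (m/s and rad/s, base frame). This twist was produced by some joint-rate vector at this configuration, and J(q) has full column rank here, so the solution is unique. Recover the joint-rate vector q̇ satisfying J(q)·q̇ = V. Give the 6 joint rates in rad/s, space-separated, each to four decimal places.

o_n = [0.2207, -1.2360, 1.1217]
J₁: ẑ×o_n = [1.2360, 0.2207, -0.0000], ω = ẑ
J2: z=[-0.9563, -0.2924, 0.0000] o=[0.2251, -0.7364, 0.0000] → [-0.3279, 1.0727, 0.4765, -0.9563, -0.2924, 0.0000]
J3: z=[-0.9563, -0.2924, 0.0000] o=[0.2533, -0.8286, -0.3156] → [-0.4202, 1.3745, 0.3801, -0.9563, -0.2924, 0.0000]
J4: z=[-0.9563, -0.2924, 0.0000] o=[0.3919, -1.2820, 0.0683] → [-0.3080, 1.0074, -0.0940, -0.9563, -0.2924, 0.0000]
J5: z=[0.1462, -0.4782, 0.8660] o=[0.0145, -1.1076, 0.2283] → [-0.3159, 0.0480, 0.0798, 0.1462, -0.4782, 0.8660]
J6: z=[0.9592, -0.1458, -0.2424] o=[0.0689, -1.1032, 0.4410] → [-0.1315, -0.6897, -0.1053, 0.9592, -0.1458, -0.2424]
q̇ = J⁺·V = [-0.2140, -0.9210, -0.4280, -0.6190, 0.4280, -0.3700]

-0.2140 -0.9210 -0.4280 -0.6190 0.4280 -0.3700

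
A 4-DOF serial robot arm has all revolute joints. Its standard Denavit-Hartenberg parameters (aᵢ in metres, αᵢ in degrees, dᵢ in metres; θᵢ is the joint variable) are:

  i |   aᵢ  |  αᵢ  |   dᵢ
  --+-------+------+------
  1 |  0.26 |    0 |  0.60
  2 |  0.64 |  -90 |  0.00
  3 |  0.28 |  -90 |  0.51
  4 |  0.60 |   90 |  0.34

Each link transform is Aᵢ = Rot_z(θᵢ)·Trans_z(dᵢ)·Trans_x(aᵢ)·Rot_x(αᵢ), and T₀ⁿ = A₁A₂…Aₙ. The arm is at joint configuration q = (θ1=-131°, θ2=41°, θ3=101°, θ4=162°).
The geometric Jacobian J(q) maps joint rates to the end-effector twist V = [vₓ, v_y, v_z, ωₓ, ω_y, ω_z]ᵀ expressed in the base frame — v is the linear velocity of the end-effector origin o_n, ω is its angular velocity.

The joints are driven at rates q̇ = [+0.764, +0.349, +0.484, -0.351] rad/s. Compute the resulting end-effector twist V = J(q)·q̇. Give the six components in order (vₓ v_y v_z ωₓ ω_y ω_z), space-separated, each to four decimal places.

o_n = [0.1540, -0.5579, 0.9502]
J₁: ẑ×o_n = [0.5579, 0.1540, -0.0000], ω = ẑ
J2: z=[0.0000, 0.0000, 1.0000] o=[-0.1706, -0.1962, 0.6000] → [0.3617, 0.3246, -0.0000, 0.0000, 0.0000, 1.0000]
J3: z=[1.0000, 0.0000, 0.0000] o=[-0.1706, -0.8362, 0.6000] → [0.0000, -0.3502, 0.2783, 1.0000, 0.0000, 0.0000]
J4: z=[-0.0000, 0.9816, 0.1908] o=[0.3394, -0.7828, 0.3251] → [0.5706, -0.0354, 0.1820, -0.0000, 0.9816, 0.1908]
V = J·q̇ = [0.3522, 0.0739, 0.0708, 0.4840, -0.3446, 1.0460]

0.3522 0.0739 0.0708 0.4840 -0.3446 1.0460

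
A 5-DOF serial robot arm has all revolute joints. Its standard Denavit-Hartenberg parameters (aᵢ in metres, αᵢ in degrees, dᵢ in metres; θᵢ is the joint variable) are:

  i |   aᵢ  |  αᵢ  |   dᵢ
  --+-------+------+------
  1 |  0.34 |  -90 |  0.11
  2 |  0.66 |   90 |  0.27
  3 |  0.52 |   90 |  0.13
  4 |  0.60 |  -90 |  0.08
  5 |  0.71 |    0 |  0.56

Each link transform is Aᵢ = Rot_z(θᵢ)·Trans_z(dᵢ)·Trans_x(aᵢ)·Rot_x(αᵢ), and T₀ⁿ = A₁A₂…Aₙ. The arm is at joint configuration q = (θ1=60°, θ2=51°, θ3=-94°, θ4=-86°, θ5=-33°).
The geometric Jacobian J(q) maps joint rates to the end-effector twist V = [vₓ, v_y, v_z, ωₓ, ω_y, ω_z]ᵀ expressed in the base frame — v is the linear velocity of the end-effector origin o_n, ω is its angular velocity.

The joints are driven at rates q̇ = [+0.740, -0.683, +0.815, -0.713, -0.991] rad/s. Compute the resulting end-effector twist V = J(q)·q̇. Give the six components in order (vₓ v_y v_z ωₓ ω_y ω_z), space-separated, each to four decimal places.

0.5227 1.2225 -0.8442 0.3158 1.0539 0.6030

o_n = [0.5499, -0.7609, -0.6222]
J₁: ẑ×o_n = [0.7609, 0.5499, -0.0000], ω = ẑ
J2: z=[-0.8660, 0.5000, 0.0000] o=[0.1700, 0.2944, 0.1100] → [-0.3661, -0.6341, 0.7240, -0.8660, 0.5000, 0.0000]
J3: z=[0.3886, 0.6730, 0.6293] o=[0.1438, 0.7892, -0.4029] → [0.8279, 0.3407, -0.8756, 0.3886, 0.6730, 0.6293]
J4: z=[-0.3743, -0.5088, 0.7753] o=[0.6322, 0.5975, -0.2929] → [1.2207, -0.1871, 0.4666, -0.3743, -0.5088, 0.7753]
J5: z=[0.8670, -0.4885, 0.0980] o=[0.4049, 0.1315, -0.6053] → [0.0957, 0.0289, -0.7029, 0.8670, -0.4885, 0.0980]
V = J·q̇ = [0.5227, 1.2225, -0.8442, 0.3158, 1.0539, 0.6030]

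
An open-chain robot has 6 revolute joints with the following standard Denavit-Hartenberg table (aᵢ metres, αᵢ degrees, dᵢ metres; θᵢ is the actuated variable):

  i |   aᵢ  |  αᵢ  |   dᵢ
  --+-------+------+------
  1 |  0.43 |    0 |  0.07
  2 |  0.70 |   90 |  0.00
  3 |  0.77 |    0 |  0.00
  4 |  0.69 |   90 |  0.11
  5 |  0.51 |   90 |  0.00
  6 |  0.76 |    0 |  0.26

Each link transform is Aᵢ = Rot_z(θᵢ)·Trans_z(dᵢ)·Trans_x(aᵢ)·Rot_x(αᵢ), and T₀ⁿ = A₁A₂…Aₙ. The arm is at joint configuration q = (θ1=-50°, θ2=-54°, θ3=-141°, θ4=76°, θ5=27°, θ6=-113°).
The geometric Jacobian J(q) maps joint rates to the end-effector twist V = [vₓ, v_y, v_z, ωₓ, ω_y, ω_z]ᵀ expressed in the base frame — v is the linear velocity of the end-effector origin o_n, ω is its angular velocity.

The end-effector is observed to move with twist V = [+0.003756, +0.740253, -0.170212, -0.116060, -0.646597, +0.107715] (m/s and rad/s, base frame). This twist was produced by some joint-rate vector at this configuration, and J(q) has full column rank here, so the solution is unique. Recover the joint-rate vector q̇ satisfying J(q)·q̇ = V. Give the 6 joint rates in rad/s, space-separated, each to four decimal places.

-0.1910 -0.3140 -0.1320 -0.4580 -0.8530 -0.6130

o_n = [0.0206, -1.4584, -1.0233]
J₁: ẑ×o_n = [1.4584, 0.0206, -0.0000], ω = ẑ
J2: z=[0.0000, 0.0000, 1.0000] o=[0.2764, -0.3294, 0.0700] → [1.1290, -0.2558, 0.0000, 0.0000, 0.0000, 1.0000]
J3: z=[-0.9703, 0.2419, 0.0000] o=[0.1071, -1.0086, 0.0700] → [-0.2645, -1.0608, 0.4574, -0.9703, 0.2419, 0.0000]
J4: z=[-0.9703, 0.2419, 0.0000] o=[0.2518, -0.4280, -0.4146] → [-0.1473, -0.5906, 1.0558, -0.9703, 0.2419, 0.0000]
J5: z=[0.2193, 0.8794, -0.4226] o=[0.0745, -0.6843, -1.0399] → [-0.3125, 0.0191, -0.1223, 0.2193, 0.8794, -0.4226]
J6: z=[0.8181, -0.4017, -0.4115] o=[-0.1966, -0.8146, -1.4518] → [-0.4370, -0.4399, -0.4394, 0.8181, -0.4017, -0.4115]
q̇ = J⁺·V = [-0.1910, -0.3140, -0.1320, -0.4580, -0.8530, -0.6130]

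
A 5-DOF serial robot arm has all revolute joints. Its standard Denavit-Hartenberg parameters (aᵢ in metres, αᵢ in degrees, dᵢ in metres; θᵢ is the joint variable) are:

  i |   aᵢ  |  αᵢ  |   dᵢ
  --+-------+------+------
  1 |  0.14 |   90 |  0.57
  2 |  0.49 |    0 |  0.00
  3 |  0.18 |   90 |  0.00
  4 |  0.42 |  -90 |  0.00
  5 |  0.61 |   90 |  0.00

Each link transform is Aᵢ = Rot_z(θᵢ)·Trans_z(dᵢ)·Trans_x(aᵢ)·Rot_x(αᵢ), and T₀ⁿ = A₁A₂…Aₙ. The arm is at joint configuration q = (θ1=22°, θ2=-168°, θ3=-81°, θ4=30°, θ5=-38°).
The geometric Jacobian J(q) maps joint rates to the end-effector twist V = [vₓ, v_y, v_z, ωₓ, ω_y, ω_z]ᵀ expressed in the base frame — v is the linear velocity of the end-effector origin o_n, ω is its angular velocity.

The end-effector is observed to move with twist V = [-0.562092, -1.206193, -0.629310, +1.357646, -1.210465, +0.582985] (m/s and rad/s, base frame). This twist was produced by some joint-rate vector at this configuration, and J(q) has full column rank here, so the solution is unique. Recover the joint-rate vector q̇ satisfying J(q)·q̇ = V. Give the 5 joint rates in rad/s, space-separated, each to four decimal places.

o_n = [-0.1398, -0.5422, 1.4990]
J₁: ẑ×o_n = [0.5422, -0.1398, 0.0000], ω = ẑ
J2: z=[0.3746, -0.9272, 0.0000] o=[0.1298, 0.0524, 0.5700] → [-0.8613, -0.3480, -0.4727, 0.3746, -0.9272, 0.0000]
J3: z=[0.3746, -0.9272, 0.0000] o=[-0.3146, -0.1271, 0.4681] → [-0.9558, -0.3862, 0.0066, 0.3746, -0.9272, 0.0000]
J4: z=[0.8656, 0.3497, 0.3584] o=[-0.3744, -0.1513, 0.6362] → [0.4418, -0.6628, -0.4204, 0.8656, 0.3497, 0.3584]
J5: z=[0.4906, -0.7358, -0.4668] o=[-0.4166, -0.3948, 0.9757] → [-0.4538, -0.3859, 0.1314, 0.4906, -0.7358, -0.4668]
q̇ = J⁺·V = [0.6300, 0.8650, 0.1900, 0.7350, 0.6650]

0.6300 0.8650 0.1900 0.7350 0.6650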